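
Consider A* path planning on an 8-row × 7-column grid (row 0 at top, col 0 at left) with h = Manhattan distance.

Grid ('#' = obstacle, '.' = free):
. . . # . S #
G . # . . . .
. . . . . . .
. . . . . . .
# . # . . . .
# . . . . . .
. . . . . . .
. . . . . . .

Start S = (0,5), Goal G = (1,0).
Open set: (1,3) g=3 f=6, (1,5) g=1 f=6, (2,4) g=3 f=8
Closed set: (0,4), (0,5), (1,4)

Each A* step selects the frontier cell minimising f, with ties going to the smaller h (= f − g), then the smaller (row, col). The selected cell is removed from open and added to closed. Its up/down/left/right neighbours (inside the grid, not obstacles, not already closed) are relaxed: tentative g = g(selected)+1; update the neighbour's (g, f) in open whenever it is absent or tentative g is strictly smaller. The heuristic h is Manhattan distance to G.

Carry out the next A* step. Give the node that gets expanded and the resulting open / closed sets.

expanded=(1,3); open=[(1,5) g=1 f=6, (2,3) g=4 f=8, (2,4) g=3 f=8]; closed=[(0,4), (0,5), (1,3), (1,4)]

step 1: expand (1,3) (f=6, h=3) → closed; open now [(1,5) g=1 f=6, (2,3) g=4 f=8, (2,4) g=3 f=8]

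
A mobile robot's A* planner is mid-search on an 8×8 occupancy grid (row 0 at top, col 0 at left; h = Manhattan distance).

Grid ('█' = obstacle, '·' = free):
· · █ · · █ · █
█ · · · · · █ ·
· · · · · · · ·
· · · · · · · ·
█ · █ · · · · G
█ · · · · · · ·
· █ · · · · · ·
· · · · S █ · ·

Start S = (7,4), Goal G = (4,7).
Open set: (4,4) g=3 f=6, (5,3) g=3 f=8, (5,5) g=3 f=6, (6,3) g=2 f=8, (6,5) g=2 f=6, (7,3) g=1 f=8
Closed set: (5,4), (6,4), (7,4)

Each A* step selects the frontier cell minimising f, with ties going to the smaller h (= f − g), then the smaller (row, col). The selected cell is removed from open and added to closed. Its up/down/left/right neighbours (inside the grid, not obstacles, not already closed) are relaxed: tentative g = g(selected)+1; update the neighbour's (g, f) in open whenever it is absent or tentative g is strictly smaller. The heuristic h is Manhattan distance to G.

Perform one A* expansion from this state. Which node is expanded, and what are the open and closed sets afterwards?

step 1: expand (4,4) (f=6, h=3) → closed; open now [(3,4) g=4 f=8, (4,3) g=4 f=8, (4,5) g=4 f=6, (5,3) g=3 f=8, (5,5) g=3 f=6, (6,3) g=2 f=8, (6,5) g=2 f=6, (7,3) g=1 f=8]

expanded=(4,4); open=[(3,4) g=4 f=8, (4,3) g=4 f=8, (4,5) g=4 f=6, (5,3) g=3 f=8, (5,5) g=3 f=6, (6,3) g=2 f=8, (6,5) g=2 f=6, (7,3) g=1 f=8]; closed=[(4,4), (5,4), (6,4), (7,4)]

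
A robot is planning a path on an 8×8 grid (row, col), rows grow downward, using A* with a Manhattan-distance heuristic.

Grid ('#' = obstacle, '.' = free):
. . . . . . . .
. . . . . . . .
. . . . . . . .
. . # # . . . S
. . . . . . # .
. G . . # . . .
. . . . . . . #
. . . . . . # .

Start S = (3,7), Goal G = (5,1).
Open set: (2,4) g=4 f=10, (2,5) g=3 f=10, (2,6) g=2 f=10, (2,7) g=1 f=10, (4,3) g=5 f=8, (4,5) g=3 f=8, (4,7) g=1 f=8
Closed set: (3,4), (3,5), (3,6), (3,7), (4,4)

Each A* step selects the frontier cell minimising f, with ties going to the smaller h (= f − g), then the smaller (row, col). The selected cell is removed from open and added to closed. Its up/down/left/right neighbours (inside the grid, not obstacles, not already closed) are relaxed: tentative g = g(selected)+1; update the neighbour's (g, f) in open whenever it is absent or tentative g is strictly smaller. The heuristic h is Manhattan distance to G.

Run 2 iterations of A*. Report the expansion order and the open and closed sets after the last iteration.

step 1: expand (4,3) (f=8, h=3) → closed; open now [(2,4) g=4 f=10, (2,5) g=3 f=10, (2,6) g=2 f=10, (2,7) g=1 f=10, (4,2) g=6 f=8, (4,5) g=3 f=8, (4,7) g=1 f=8, (5,3) g=6 f=8]
step 2: expand (4,2) (f=8, h=2) → closed; open now [(2,4) g=4 f=10, (2,5) g=3 f=10, (2,6) g=2 f=10, (2,7) g=1 f=10, (4,1) g=7 f=8, (4,5) g=3 f=8, (4,7) g=1 f=8, (5,2) g=7 f=8, (5,3) g=6 f=8]

order=[(4,3) → (4,2)]; open=[(2,4) g=4 f=10, (2,5) g=3 f=10, (2,6) g=2 f=10, (2,7) g=1 f=10, (4,1) g=7 f=8, (4,5) g=3 f=8, (4,7) g=1 f=8, (5,2) g=7 f=8, (5,3) g=6 f=8]; closed=[(3,4), (3,5), (3,6), (3,7), (4,2), (4,3), (4,4)]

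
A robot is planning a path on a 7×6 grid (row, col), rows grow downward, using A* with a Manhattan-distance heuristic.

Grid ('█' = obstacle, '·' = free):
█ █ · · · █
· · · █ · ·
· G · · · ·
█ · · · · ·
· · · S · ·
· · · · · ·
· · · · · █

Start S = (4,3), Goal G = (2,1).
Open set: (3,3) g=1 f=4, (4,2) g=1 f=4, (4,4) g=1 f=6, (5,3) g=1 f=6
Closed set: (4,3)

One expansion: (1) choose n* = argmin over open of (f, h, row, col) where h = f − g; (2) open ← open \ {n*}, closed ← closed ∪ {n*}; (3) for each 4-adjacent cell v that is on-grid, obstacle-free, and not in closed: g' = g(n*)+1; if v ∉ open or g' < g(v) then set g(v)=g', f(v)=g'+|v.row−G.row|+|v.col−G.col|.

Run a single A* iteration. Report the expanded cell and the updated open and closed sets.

step 1: expand (3,3) (f=4, h=3) → closed; open now [(2,3) g=2 f=4, (3,2) g=2 f=4, (3,4) g=2 f=6, (4,2) g=1 f=4, (4,4) g=1 f=6, (5,3) g=1 f=6]

expanded=(3,3); open=[(2,3) g=2 f=4, (3,2) g=2 f=4, (3,4) g=2 f=6, (4,2) g=1 f=4, (4,4) g=1 f=6, (5,3) g=1 f=6]; closed=[(3,3), (4,3)]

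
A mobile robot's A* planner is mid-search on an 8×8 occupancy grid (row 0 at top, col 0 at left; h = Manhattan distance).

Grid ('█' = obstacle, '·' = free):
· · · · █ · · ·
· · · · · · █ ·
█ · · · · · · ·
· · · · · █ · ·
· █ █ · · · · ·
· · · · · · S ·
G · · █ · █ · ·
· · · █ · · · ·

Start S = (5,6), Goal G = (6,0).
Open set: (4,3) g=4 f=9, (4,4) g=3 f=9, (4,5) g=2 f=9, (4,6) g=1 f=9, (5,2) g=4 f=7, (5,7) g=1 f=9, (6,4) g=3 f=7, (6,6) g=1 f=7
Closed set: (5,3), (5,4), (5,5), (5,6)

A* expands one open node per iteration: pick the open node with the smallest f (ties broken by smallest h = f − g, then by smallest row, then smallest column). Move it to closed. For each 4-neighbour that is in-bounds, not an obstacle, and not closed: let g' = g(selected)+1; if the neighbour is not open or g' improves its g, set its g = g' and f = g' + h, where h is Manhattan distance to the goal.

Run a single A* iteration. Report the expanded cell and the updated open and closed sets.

expanded=(5,2); open=[(4,3) g=4 f=9, (4,4) g=3 f=9, (4,5) g=2 f=9, (4,6) g=1 f=9, (5,1) g=5 f=7, (5,7) g=1 f=9, (6,2) g=5 f=7, (6,4) g=3 f=7, (6,6) g=1 f=7]; closed=[(5,2), (5,3), (5,4), (5,5), (5,6)]

step 1: expand (5,2) (f=7, h=3) → closed; open now [(4,3) g=4 f=9, (4,4) g=3 f=9, (4,5) g=2 f=9, (4,6) g=1 f=9, (5,1) g=5 f=7, (5,7) g=1 f=9, (6,2) g=5 f=7, (6,4) g=3 f=7, (6,6) g=1 f=7]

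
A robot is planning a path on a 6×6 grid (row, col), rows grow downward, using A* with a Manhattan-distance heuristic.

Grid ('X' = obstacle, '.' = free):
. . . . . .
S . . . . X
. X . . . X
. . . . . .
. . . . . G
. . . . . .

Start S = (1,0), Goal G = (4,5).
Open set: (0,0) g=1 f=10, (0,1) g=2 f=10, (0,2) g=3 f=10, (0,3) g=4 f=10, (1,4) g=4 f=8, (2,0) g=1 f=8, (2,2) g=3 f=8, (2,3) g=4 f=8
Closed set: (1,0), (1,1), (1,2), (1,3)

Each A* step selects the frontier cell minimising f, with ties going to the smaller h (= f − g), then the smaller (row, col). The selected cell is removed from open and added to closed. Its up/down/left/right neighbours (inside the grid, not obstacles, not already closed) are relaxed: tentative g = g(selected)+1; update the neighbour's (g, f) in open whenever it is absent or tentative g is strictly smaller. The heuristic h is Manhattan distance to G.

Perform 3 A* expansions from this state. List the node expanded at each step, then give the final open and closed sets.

order=[(1,4) → (2,4) → (3,4)]; open=[(0,0) g=1 f=10, (0,1) g=2 f=10, (0,2) g=3 f=10, (0,3) g=4 f=10, (0,4) g=5 f=10, (2,0) g=1 f=8, (2,2) g=3 f=8, (2,3) g=4 f=8, (3,3) g=7 f=10, (3,5) g=7 f=8, (4,4) g=7 f=8]; closed=[(1,0), (1,1), (1,2), (1,3), (1,4), (2,4), (3,4)]

step 1: expand (1,4) (f=8, h=4) → closed; open now [(0,0) g=1 f=10, (0,1) g=2 f=10, (0,2) g=3 f=10, (0,3) g=4 f=10, (0,4) g=5 f=10, (2,0) g=1 f=8, (2,2) g=3 f=8, (2,3) g=4 f=8, (2,4) g=5 f=8]
step 2: expand (2,4) (f=8, h=3) → closed; open now [(0,0) g=1 f=10, (0,1) g=2 f=10, (0,2) g=3 f=10, (0,3) g=4 f=10, (0,4) g=5 f=10, (2,0) g=1 f=8, (2,2) g=3 f=8, (2,3) g=4 f=8, (3,4) g=6 f=8]
step 3: expand (3,4) (f=8, h=2) → closed; open now [(0,0) g=1 f=10, (0,1) g=2 f=10, (0,2) g=3 f=10, (0,3) g=4 f=10, (0,4) g=5 f=10, (2,0) g=1 f=8, (2,2) g=3 f=8, (2,3) g=4 f=8, (3,3) g=7 f=10, (3,5) g=7 f=8, (4,4) g=7 f=8]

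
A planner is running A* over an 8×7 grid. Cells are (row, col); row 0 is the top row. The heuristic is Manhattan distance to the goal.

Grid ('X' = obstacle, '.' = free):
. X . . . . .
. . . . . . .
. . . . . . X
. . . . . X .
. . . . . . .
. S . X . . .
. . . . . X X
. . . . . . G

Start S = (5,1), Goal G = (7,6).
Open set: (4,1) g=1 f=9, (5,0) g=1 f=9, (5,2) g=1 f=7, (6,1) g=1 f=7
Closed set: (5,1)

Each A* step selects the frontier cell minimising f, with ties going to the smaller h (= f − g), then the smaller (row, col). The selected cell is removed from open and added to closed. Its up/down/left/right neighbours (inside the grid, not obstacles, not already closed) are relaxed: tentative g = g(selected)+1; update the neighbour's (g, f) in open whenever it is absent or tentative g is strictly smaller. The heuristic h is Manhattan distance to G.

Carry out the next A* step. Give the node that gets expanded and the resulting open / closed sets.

step 1: expand (5,2) (f=7, h=6) → closed; open now [(4,1) g=1 f=9, (4,2) g=2 f=9, (5,0) g=1 f=9, (6,1) g=1 f=7, (6,2) g=2 f=7]

expanded=(5,2); open=[(4,1) g=1 f=9, (4,2) g=2 f=9, (5,0) g=1 f=9, (6,1) g=1 f=7, (6,2) g=2 f=7]; closed=[(5,1), (5,2)]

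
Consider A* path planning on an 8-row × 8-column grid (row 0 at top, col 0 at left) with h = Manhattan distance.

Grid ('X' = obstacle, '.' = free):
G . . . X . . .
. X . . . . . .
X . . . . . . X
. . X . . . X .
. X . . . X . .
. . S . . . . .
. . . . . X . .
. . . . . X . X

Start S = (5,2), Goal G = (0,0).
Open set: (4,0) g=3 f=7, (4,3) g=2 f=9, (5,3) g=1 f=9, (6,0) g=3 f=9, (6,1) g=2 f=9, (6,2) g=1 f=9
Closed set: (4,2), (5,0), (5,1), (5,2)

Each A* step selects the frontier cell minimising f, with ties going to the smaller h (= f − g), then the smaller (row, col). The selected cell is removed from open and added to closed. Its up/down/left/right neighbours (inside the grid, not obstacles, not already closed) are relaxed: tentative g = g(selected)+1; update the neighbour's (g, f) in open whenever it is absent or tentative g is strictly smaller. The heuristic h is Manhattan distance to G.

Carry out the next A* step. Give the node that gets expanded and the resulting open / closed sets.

step 1: expand (4,0) (f=7, h=4) → closed; open now [(3,0) g=4 f=7, (4,3) g=2 f=9, (5,3) g=1 f=9, (6,0) g=3 f=9, (6,1) g=2 f=9, (6,2) g=1 f=9]

expanded=(4,0); open=[(3,0) g=4 f=7, (4,3) g=2 f=9, (5,3) g=1 f=9, (6,0) g=3 f=9, (6,1) g=2 f=9, (6,2) g=1 f=9]; closed=[(4,0), (4,2), (5,0), (5,1), (5,2)]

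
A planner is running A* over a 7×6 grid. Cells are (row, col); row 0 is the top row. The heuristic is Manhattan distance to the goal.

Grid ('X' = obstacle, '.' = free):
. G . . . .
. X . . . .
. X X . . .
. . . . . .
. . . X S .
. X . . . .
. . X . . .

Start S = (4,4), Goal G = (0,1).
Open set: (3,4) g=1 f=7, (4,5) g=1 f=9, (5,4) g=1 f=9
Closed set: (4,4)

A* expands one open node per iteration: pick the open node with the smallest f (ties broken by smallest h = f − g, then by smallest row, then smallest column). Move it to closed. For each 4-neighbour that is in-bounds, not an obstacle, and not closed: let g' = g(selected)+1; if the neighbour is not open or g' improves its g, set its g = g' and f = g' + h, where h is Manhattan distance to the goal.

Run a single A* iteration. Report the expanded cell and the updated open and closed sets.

expanded=(3,4); open=[(2,4) g=2 f=7, (3,3) g=2 f=7, (3,5) g=2 f=9, (4,5) g=1 f=9, (5,4) g=1 f=9]; closed=[(3,4), (4,4)]

step 1: expand (3,4) (f=7, h=6) → closed; open now [(2,4) g=2 f=7, (3,3) g=2 f=7, (3,5) g=2 f=9, (4,5) g=1 f=9, (5,4) g=1 f=9]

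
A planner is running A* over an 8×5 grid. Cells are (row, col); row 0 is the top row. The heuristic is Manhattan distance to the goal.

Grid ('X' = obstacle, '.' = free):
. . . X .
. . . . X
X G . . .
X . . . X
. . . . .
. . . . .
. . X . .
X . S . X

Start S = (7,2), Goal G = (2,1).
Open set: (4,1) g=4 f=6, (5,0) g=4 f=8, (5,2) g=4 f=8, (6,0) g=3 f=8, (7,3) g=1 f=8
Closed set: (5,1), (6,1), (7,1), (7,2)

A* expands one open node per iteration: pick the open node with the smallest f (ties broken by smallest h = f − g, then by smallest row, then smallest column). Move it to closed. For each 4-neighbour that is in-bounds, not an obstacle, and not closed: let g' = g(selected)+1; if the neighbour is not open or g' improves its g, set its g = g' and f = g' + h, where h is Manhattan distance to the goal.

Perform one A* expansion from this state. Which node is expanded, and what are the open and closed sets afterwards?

expanded=(4,1); open=[(3,1) g=5 f=6, (4,0) g=5 f=8, (4,2) g=5 f=8, (5,0) g=4 f=8, (5,2) g=4 f=8, (6,0) g=3 f=8, (7,3) g=1 f=8]; closed=[(4,1), (5,1), (6,1), (7,1), (7,2)]

step 1: expand (4,1) (f=6, h=2) → closed; open now [(3,1) g=5 f=6, (4,0) g=5 f=8, (4,2) g=5 f=8, (5,0) g=4 f=8, (5,2) g=4 f=8, (6,0) g=3 f=8, (7,3) g=1 f=8]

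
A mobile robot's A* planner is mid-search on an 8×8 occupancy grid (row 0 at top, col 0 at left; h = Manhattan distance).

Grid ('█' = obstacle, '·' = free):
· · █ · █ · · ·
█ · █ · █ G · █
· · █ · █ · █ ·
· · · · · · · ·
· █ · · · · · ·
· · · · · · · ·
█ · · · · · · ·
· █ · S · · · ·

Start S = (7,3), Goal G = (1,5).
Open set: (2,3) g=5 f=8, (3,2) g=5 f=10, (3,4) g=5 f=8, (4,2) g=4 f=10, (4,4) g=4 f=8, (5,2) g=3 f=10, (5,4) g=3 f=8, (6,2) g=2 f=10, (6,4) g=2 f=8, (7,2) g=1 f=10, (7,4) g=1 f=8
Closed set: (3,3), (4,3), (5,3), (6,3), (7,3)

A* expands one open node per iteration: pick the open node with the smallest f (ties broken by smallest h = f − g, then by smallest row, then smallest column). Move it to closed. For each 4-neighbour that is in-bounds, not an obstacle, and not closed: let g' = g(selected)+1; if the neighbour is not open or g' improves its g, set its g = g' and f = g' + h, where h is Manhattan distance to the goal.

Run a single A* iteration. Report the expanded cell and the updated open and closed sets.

step 1: expand (2,3) (f=8, h=3) → closed; open now [(1,3) g=6 f=8, (3,2) g=5 f=10, (3,4) g=5 f=8, (4,2) g=4 f=10, (4,4) g=4 f=8, (5,2) g=3 f=10, (5,4) g=3 f=8, (6,2) g=2 f=10, (6,4) g=2 f=8, (7,2) g=1 f=10, (7,4) g=1 f=8]

expanded=(2,3); open=[(1,3) g=6 f=8, (3,2) g=5 f=10, (3,4) g=5 f=8, (4,2) g=4 f=10, (4,4) g=4 f=8, (5,2) g=3 f=10, (5,4) g=3 f=8, (6,2) g=2 f=10, (6,4) g=2 f=8, (7,2) g=1 f=10, (7,4) g=1 f=8]; closed=[(2,3), (3,3), (4,3), (5,3), (6,3), (7,3)]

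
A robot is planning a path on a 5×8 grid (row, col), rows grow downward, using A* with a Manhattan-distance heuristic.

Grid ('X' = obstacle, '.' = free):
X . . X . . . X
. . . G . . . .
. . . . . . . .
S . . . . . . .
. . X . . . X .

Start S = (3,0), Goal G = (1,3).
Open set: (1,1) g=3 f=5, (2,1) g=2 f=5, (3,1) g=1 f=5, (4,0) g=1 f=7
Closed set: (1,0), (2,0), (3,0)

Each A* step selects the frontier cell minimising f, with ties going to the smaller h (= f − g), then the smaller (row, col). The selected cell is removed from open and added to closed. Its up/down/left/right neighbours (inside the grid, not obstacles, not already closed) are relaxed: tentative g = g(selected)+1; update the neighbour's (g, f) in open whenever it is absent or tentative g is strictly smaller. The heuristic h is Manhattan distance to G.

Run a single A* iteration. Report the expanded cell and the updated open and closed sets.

expanded=(1,1); open=[(0,1) g=4 f=7, (1,2) g=4 f=5, (2,1) g=2 f=5, (3,1) g=1 f=5, (4,0) g=1 f=7]; closed=[(1,0), (1,1), (2,0), (3,0)]

step 1: expand (1,1) (f=5, h=2) → closed; open now [(0,1) g=4 f=7, (1,2) g=4 f=5, (2,1) g=2 f=5, (3,1) g=1 f=5, (4,0) g=1 f=7]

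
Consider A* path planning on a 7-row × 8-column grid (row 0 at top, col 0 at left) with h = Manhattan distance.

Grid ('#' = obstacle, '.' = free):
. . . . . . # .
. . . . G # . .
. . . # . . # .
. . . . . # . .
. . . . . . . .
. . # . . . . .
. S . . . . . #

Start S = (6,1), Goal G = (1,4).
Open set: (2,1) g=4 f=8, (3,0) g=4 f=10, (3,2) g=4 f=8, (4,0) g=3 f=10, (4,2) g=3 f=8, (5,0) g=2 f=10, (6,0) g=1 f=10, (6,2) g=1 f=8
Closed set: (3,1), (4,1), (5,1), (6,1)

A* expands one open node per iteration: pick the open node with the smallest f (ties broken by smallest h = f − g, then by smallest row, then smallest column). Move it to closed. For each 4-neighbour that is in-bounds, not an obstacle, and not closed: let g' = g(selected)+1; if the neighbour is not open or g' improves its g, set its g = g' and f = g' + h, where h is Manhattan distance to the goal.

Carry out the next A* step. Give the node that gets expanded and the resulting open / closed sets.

expanded=(2,1); open=[(1,1) g=5 f=8, (2,0) g=5 f=10, (2,2) g=5 f=8, (3,0) g=4 f=10, (3,2) g=4 f=8, (4,0) g=3 f=10, (4,2) g=3 f=8, (5,0) g=2 f=10, (6,0) g=1 f=10, (6,2) g=1 f=8]; closed=[(2,1), (3,1), (4,1), (5,1), (6,1)]

step 1: expand (2,1) (f=8, h=4) → closed; open now [(1,1) g=5 f=8, (2,0) g=5 f=10, (2,2) g=5 f=8, (3,0) g=4 f=10, (3,2) g=4 f=8, (4,0) g=3 f=10, (4,2) g=3 f=8, (5,0) g=2 f=10, (6,0) g=1 f=10, (6,2) g=1 f=8]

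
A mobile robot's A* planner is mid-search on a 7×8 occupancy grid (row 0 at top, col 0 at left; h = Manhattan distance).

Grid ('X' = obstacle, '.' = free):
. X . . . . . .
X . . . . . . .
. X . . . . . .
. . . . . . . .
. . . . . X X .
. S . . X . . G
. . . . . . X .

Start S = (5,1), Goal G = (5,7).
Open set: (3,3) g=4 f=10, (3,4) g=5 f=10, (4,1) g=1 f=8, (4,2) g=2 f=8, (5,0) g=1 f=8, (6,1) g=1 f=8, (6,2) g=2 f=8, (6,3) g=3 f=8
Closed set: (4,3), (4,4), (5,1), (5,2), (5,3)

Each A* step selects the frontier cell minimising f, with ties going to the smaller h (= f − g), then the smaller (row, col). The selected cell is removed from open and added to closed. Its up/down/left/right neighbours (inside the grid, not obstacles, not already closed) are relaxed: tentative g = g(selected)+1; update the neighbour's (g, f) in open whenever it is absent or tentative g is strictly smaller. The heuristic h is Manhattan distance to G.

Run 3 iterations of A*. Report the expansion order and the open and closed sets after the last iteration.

order=[(6,3) → (6,4) → (6,5)]; open=[(3,3) g=4 f=10, (3,4) g=5 f=10, (4,1) g=1 f=8, (4,2) g=2 f=8, (5,0) g=1 f=8, (5,5) g=6 f=8, (6,1) g=1 f=8, (6,2) g=2 f=8]; closed=[(4,3), (4,4), (5,1), (5,2), (5,3), (6,3), (6,4), (6,5)]

step 1: expand (6,3) (f=8, h=5) → closed; open now [(3,3) g=4 f=10, (3,4) g=5 f=10, (4,1) g=1 f=8, (4,2) g=2 f=8, (5,0) g=1 f=8, (6,1) g=1 f=8, (6,2) g=2 f=8, (6,4) g=4 f=8]
step 2: expand (6,4) (f=8, h=4) → closed; open now [(3,3) g=4 f=10, (3,4) g=5 f=10, (4,1) g=1 f=8, (4,2) g=2 f=8, (5,0) g=1 f=8, (6,1) g=1 f=8, (6,2) g=2 f=8, (6,5) g=5 f=8]
step 3: expand (6,5) (f=8, h=3) → closed; open now [(3,3) g=4 f=10, (3,4) g=5 f=10, (4,1) g=1 f=8, (4,2) g=2 f=8, (5,0) g=1 f=8, (5,5) g=6 f=8, (6,1) g=1 f=8, (6,2) g=2 f=8]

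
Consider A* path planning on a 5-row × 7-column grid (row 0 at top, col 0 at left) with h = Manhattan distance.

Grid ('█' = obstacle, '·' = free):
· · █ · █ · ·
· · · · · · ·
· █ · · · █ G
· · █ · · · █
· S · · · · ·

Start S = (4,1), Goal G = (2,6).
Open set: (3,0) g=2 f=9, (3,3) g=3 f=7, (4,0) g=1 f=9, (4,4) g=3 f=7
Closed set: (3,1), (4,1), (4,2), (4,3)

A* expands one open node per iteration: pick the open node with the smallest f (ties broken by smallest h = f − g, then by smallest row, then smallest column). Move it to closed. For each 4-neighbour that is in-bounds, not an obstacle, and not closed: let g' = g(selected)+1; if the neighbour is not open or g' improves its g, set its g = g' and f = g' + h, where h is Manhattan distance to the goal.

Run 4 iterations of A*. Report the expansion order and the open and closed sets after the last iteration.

order=[(3,3) → (2,3) → (2,4) → (3,4)]; open=[(1,3) g=5 f=9, (1,4) g=6 f=9, (2,2) g=5 f=9, (3,0) g=2 f=9, (3,5) g=5 f=7, (4,0) g=1 f=9, (4,4) g=3 f=7]; closed=[(2,3), (2,4), (3,1), (3,3), (3,4), (4,1), (4,2), (4,3)]

step 1: expand (3,3) (f=7, h=4) → closed; open now [(2,3) g=4 f=7, (3,0) g=2 f=9, (3,4) g=4 f=7, (4,0) g=1 f=9, (4,4) g=3 f=7]
step 2: expand (2,3) (f=7, h=3) → closed; open now [(1,3) g=5 f=9, (2,2) g=5 f=9, (2,4) g=5 f=7, (3,0) g=2 f=9, (3,4) g=4 f=7, (4,0) g=1 f=9, (4,4) g=3 f=7]
step 3: expand (2,4) (f=7, h=2) → closed; open now [(1,3) g=5 f=9, (1,4) g=6 f=9, (2,2) g=5 f=9, (3,0) g=2 f=9, (3,4) g=4 f=7, (4,0) g=1 f=9, (4,4) g=3 f=7]
step 4: expand (3,4) (f=7, h=3) → closed; open now [(1,3) g=5 f=9, (1,4) g=6 f=9, (2,2) g=5 f=9, (3,0) g=2 f=9, (3,5) g=5 f=7, (4,0) g=1 f=9, (4,4) g=3 f=7]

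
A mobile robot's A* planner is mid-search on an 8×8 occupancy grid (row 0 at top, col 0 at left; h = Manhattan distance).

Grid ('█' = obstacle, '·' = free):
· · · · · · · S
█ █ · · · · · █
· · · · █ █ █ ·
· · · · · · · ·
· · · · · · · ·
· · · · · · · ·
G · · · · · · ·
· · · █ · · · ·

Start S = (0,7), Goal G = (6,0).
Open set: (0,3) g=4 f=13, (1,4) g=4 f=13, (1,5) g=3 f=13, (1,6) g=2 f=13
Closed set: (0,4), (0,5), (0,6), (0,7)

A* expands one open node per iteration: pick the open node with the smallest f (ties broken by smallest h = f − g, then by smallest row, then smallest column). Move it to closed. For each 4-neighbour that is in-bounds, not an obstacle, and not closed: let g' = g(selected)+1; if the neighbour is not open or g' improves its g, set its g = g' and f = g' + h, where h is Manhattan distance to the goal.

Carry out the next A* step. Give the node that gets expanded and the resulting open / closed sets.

expanded=(0,3); open=[(0,2) g=5 f=13, (1,3) g=5 f=13, (1,4) g=4 f=13, (1,5) g=3 f=13, (1,6) g=2 f=13]; closed=[(0,3), (0,4), (0,5), (0,6), (0,7)]

step 1: expand (0,3) (f=13, h=9) → closed; open now [(0,2) g=5 f=13, (1,3) g=5 f=13, (1,4) g=4 f=13, (1,5) g=3 f=13, (1,6) g=2 f=13]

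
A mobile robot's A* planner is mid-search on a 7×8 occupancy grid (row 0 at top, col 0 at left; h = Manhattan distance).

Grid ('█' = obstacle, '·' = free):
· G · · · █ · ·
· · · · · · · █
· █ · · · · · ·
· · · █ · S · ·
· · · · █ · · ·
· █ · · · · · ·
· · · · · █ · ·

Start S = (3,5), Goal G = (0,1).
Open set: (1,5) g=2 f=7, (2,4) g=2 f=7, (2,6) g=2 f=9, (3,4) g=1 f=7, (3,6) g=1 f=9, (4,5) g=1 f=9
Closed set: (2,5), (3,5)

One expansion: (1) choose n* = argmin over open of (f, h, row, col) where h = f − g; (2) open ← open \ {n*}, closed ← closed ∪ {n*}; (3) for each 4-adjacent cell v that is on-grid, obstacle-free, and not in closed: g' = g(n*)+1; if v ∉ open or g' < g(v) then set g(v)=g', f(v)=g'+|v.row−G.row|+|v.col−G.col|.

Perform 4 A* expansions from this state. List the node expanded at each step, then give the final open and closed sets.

order=[(1,5) → (1,4) → (0,4) → (0,3)]; open=[(0,2) g=6 f=7, (1,3) g=4 f=7, (1,6) g=3 f=9, (2,4) g=2 f=7, (2,6) g=2 f=9, (3,4) g=1 f=7, (3,6) g=1 f=9, (4,5) g=1 f=9]; closed=[(0,3), (0,4), (1,4), (1,5), (2,5), (3,5)]

step 1: expand (1,5) (f=7, h=5) → closed; open now [(1,4) g=3 f=7, (1,6) g=3 f=9, (2,4) g=2 f=7, (2,6) g=2 f=9, (3,4) g=1 f=7, (3,6) g=1 f=9, (4,5) g=1 f=9]
step 2: expand (1,4) (f=7, h=4) → closed; open now [(0,4) g=4 f=7, (1,3) g=4 f=7, (1,6) g=3 f=9, (2,4) g=2 f=7, (2,6) g=2 f=9, (3,4) g=1 f=7, (3,6) g=1 f=9, (4,5) g=1 f=9]
step 3: expand (0,4) (f=7, h=3) → closed; open now [(0,3) g=5 f=7, (1,3) g=4 f=7, (1,6) g=3 f=9, (2,4) g=2 f=7, (2,6) g=2 f=9, (3,4) g=1 f=7, (3,6) g=1 f=9, (4,5) g=1 f=9]
step 4: expand (0,3) (f=7, h=2) → closed; open now [(0,2) g=6 f=7, (1,3) g=4 f=7, (1,6) g=3 f=9, (2,4) g=2 f=7, (2,6) g=2 f=9, (3,4) g=1 f=7, (3,6) g=1 f=9, (4,5) g=1 f=9]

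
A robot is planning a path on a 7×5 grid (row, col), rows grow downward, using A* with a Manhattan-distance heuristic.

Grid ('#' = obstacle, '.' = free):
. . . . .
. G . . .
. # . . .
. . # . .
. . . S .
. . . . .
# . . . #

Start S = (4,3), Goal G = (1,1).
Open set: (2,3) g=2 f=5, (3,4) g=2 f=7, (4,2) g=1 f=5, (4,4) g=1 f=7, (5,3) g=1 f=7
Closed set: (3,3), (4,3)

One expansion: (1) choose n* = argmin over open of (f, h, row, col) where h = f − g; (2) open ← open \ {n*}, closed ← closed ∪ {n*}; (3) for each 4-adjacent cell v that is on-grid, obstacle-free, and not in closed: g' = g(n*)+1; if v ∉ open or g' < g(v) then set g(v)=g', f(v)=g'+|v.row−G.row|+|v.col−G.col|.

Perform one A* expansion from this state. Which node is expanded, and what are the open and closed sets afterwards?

step 1: expand (2,3) (f=5, h=3) → closed; open now [(1,3) g=3 f=5, (2,2) g=3 f=5, (2,4) g=3 f=7, (3,4) g=2 f=7, (4,2) g=1 f=5, (4,4) g=1 f=7, (5,3) g=1 f=7]

expanded=(2,3); open=[(1,3) g=3 f=5, (2,2) g=3 f=5, (2,4) g=3 f=7, (3,4) g=2 f=7, (4,2) g=1 f=5, (4,4) g=1 f=7, (5,3) g=1 f=7]; closed=[(2,3), (3,3), (4,3)]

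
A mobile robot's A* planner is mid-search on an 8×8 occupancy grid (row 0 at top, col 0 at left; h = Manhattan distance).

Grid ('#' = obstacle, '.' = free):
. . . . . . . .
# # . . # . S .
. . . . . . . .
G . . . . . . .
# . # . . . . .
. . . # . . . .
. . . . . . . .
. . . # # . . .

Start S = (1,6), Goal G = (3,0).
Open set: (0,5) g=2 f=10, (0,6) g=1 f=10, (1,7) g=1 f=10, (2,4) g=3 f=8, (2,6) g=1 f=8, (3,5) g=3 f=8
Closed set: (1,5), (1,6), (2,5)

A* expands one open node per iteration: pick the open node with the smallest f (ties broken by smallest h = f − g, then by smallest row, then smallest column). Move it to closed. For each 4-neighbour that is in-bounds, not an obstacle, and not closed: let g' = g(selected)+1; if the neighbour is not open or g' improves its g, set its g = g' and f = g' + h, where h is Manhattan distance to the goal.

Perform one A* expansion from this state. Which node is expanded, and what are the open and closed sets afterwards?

step 1: expand (2,4) (f=8, h=5) → closed; open now [(0,5) g=2 f=10, (0,6) g=1 f=10, (1,7) g=1 f=10, (2,3) g=4 f=8, (2,6) g=1 f=8, (3,4) g=4 f=8, (3,5) g=3 f=8]

expanded=(2,4); open=[(0,5) g=2 f=10, (0,6) g=1 f=10, (1,7) g=1 f=10, (2,3) g=4 f=8, (2,6) g=1 f=8, (3,4) g=4 f=8, (3,5) g=3 f=8]; closed=[(1,5), (1,6), (2,4), (2,5)]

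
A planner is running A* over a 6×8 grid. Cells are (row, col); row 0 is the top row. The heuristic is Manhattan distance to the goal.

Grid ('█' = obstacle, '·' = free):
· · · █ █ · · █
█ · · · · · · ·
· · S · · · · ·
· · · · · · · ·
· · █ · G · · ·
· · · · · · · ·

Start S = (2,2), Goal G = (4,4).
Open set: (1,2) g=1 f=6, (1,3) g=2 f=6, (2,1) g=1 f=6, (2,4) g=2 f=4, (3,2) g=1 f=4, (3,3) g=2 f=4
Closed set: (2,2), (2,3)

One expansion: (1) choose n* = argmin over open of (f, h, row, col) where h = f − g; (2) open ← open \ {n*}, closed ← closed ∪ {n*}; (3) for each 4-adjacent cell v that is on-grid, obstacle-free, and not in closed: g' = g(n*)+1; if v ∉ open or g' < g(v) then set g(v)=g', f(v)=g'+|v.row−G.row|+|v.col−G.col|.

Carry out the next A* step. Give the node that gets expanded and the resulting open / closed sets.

expanded=(2,4); open=[(1,2) g=1 f=6, (1,3) g=2 f=6, (1,4) g=3 f=6, (2,1) g=1 f=6, (2,5) g=3 f=6, (3,2) g=1 f=4, (3,3) g=2 f=4, (3,4) g=3 f=4]; closed=[(2,2), (2,3), (2,4)]

step 1: expand (2,4) (f=4, h=2) → closed; open now [(1,2) g=1 f=6, (1,3) g=2 f=6, (1,4) g=3 f=6, (2,1) g=1 f=6, (2,5) g=3 f=6, (3,2) g=1 f=4, (3,3) g=2 f=4, (3,4) g=3 f=4]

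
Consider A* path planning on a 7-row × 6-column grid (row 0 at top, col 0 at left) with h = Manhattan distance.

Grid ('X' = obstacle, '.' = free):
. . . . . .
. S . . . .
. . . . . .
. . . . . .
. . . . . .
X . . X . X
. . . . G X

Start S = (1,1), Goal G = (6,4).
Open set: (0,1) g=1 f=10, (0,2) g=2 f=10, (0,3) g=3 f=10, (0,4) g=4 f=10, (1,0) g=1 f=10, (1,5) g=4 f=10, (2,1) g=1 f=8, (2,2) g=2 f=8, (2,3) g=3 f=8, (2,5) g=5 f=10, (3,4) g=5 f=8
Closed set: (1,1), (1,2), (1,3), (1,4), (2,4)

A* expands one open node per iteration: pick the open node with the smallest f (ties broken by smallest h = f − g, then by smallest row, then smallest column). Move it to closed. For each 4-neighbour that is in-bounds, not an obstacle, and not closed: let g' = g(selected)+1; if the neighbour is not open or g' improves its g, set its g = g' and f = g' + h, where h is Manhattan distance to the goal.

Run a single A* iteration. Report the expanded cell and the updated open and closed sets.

step 1: expand (3,4) (f=8, h=3) → closed; open now [(0,1) g=1 f=10, (0,2) g=2 f=10, (0,3) g=3 f=10, (0,4) g=4 f=10, (1,0) g=1 f=10, (1,5) g=4 f=10, (2,1) g=1 f=8, (2,2) g=2 f=8, (2,3) g=3 f=8, (2,5) g=5 f=10, (3,3) g=6 f=10, (3,5) g=6 f=10, (4,4) g=6 f=8]

expanded=(3,4); open=[(0,1) g=1 f=10, (0,2) g=2 f=10, (0,3) g=3 f=10, (0,4) g=4 f=10, (1,0) g=1 f=10, (1,5) g=4 f=10, (2,1) g=1 f=8, (2,2) g=2 f=8, (2,3) g=3 f=8, (2,5) g=5 f=10, (3,3) g=6 f=10, (3,5) g=6 f=10, (4,4) g=6 f=8]; closed=[(1,1), (1,2), (1,3), (1,4), (2,4), (3,4)]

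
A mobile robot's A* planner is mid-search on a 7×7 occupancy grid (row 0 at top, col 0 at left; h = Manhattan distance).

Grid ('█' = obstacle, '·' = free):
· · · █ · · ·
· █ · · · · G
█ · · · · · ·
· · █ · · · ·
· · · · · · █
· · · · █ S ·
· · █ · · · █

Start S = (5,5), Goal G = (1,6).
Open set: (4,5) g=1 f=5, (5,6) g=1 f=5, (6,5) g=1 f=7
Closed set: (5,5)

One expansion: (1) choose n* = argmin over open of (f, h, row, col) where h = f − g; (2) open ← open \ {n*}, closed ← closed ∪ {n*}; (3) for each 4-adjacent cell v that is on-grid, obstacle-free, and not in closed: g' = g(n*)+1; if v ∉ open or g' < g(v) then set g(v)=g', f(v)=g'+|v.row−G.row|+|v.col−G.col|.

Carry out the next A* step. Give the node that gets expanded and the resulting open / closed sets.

expanded=(4,5); open=[(3,5) g=2 f=5, (4,4) g=2 f=7, (5,6) g=1 f=5, (6,5) g=1 f=7]; closed=[(4,5), (5,5)]

step 1: expand (4,5) (f=5, h=4) → closed; open now [(3,5) g=2 f=5, (4,4) g=2 f=7, (5,6) g=1 f=5, (6,5) g=1 f=7]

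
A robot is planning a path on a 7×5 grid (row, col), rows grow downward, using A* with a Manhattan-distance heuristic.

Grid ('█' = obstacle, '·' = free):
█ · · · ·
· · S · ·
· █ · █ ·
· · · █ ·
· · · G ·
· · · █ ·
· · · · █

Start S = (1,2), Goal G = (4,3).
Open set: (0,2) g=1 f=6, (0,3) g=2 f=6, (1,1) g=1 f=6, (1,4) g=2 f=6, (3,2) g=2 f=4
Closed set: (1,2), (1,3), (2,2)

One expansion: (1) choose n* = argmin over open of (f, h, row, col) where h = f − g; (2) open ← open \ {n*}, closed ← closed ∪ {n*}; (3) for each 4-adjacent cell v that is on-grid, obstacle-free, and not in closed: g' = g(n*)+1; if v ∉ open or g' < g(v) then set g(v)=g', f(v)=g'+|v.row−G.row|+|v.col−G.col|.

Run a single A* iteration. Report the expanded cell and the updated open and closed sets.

step 1: expand (3,2) (f=4, h=2) → closed; open now [(0,2) g=1 f=6, (0,3) g=2 f=6, (1,1) g=1 f=6, (1,4) g=2 f=6, (3,1) g=3 f=6, (4,2) g=3 f=4]

expanded=(3,2); open=[(0,2) g=1 f=6, (0,3) g=2 f=6, (1,1) g=1 f=6, (1,4) g=2 f=6, (3,1) g=3 f=6, (4,2) g=3 f=4]; closed=[(1,2), (1,3), (2,2), (3,2)]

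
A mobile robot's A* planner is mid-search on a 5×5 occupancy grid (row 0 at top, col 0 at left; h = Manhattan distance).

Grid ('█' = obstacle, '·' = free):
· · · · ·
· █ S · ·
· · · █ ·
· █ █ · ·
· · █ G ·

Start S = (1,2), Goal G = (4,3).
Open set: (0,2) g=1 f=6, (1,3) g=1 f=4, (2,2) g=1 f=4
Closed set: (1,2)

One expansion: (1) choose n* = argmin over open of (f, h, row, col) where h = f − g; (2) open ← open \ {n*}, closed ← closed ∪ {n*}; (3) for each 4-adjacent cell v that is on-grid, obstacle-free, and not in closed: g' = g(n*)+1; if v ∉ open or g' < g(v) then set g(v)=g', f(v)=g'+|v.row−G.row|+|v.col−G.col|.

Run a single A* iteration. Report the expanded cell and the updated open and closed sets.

expanded=(1,3); open=[(0,2) g=1 f=6, (0,3) g=2 f=6, (1,4) g=2 f=6, (2,2) g=1 f=4]; closed=[(1,2), (1,3)]

step 1: expand (1,3) (f=4, h=3) → closed; open now [(0,2) g=1 f=6, (0,3) g=2 f=6, (1,4) g=2 f=6, (2,2) g=1 f=4]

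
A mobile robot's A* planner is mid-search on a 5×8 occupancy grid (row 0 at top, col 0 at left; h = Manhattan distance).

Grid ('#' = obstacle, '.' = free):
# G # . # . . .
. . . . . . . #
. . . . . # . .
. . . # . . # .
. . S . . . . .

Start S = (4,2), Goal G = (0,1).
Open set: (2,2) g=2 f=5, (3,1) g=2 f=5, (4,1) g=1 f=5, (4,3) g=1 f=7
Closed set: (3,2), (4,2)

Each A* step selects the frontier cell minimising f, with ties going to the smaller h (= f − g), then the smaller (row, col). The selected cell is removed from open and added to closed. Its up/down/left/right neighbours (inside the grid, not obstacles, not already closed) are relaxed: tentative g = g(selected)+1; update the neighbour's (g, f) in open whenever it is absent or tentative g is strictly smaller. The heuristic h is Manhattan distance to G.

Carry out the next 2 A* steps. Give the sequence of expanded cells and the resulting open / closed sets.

step 1: expand (2,2) (f=5, h=3) → closed; open now [(1,2) g=3 f=5, (2,1) g=3 f=5, (2,3) g=3 f=7, (3,1) g=2 f=5, (4,1) g=1 f=5, (4,3) g=1 f=7]
step 2: expand (1,2) (f=5, h=2) → closed; open now [(1,1) g=4 f=5, (1,3) g=4 f=7, (2,1) g=3 f=5, (2,3) g=3 f=7, (3,1) g=2 f=5, (4,1) g=1 f=5, (4,3) g=1 f=7]

order=[(2,2) → (1,2)]; open=[(1,1) g=4 f=5, (1,3) g=4 f=7, (2,1) g=3 f=5, (2,3) g=3 f=7, (3,1) g=2 f=5, (4,1) g=1 f=5, (4,3) g=1 f=7]; closed=[(1,2), (2,2), (3,2), (4,2)]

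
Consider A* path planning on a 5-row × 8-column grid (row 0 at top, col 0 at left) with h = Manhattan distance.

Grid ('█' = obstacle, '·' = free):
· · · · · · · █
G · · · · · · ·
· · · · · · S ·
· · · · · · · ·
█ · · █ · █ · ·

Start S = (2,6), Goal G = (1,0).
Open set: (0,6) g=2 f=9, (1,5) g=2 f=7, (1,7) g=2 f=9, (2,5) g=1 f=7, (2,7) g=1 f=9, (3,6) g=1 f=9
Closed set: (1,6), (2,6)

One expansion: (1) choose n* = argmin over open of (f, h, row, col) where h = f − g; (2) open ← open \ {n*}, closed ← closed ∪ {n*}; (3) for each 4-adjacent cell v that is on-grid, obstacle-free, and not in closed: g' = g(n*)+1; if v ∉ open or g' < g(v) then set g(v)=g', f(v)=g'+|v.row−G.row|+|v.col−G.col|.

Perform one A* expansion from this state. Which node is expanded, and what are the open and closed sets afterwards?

expanded=(1,5); open=[(0,5) g=3 f=9, (0,6) g=2 f=9, (1,4) g=3 f=7, (1,7) g=2 f=9, (2,5) g=1 f=7, (2,7) g=1 f=9, (3,6) g=1 f=9]; closed=[(1,5), (1,6), (2,6)]

step 1: expand (1,5) (f=7, h=5) → closed; open now [(0,5) g=3 f=9, (0,6) g=2 f=9, (1,4) g=3 f=7, (1,7) g=2 f=9, (2,5) g=1 f=7, (2,7) g=1 f=9, (3,6) g=1 f=9]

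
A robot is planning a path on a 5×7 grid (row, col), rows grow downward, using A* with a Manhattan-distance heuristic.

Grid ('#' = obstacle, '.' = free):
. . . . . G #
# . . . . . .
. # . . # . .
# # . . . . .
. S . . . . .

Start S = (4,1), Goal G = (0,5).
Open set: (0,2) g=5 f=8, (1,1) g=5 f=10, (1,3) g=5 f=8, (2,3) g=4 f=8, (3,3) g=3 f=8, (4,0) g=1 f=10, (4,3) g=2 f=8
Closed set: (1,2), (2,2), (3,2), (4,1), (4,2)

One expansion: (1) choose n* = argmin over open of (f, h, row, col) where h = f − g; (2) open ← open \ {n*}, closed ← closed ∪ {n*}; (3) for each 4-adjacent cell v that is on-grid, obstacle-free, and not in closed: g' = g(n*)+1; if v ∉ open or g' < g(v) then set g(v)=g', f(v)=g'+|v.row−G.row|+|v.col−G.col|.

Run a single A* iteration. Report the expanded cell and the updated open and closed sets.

expanded=(0,2); open=[(0,1) g=6 f=10, (0,3) g=6 f=8, (1,1) g=5 f=10, (1,3) g=5 f=8, (2,3) g=4 f=8, (3,3) g=3 f=8, (4,0) g=1 f=10, (4,3) g=2 f=8]; closed=[(0,2), (1,2), (2,2), (3,2), (4,1), (4,2)]

step 1: expand (0,2) (f=8, h=3) → closed; open now [(0,1) g=6 f=10, (0,3) g=6 f=8, (1,1) g=5 f=10, (1,3) g=5 f=8, (2,3) g=4 f=8, (3,3) g=3 f=8, (4,0) g=1 f=10, (4,3) g=2 f=8]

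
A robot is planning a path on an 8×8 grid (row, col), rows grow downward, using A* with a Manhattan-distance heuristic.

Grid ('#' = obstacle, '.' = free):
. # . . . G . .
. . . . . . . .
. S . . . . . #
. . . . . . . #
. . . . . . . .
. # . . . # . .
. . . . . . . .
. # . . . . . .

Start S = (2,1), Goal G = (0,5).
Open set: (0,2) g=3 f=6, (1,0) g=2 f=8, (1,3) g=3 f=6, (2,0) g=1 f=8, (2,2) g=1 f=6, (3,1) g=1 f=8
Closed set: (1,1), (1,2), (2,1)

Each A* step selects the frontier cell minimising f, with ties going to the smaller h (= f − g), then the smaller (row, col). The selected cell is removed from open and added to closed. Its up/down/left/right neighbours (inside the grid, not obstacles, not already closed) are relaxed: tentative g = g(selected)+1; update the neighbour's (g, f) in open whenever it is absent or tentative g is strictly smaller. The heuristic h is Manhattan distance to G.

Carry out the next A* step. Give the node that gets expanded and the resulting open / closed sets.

expanded=(0,2); open=[(0,3) g=4 f=6, (1,0) g=2 f=8, (1,3) g=3 f=6, (2,0) g=1 f=8, (2,2) g=1 f=6, (3,1) g=1 f=8]; closed=[(0,2), (1,1), (1,2), (2,1)]

step 1: expand (0,2) (f=6, h=3) → closed; open now [(0,3) g=4 f=6, (1,0) g=2 f=8, (1,3) g=3 f=6, (2,0) g=1 f=8, (2,2) g=1 f=6, (3,1) g=1 f=8]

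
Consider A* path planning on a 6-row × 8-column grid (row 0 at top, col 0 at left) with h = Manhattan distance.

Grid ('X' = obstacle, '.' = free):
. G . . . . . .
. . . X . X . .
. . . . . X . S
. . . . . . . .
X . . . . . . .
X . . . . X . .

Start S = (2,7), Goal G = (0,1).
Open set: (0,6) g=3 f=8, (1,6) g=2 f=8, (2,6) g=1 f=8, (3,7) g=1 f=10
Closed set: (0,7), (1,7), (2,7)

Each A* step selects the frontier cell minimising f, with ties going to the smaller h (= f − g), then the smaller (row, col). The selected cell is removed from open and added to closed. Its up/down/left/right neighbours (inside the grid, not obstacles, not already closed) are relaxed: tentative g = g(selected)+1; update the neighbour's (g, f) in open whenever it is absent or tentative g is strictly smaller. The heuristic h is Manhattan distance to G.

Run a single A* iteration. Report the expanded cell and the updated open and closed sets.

step 1: expand (0,6) (f=8, h=5) → closed; open now [(0,5) g=4 f=8, (1,6) g=2 f=8, (2,6) g=1 f=8, (3,7) g=1 f=10]

expanded=(0,6); open=[(0,5) g=4 f=8, (1,6) g=2 f=8, (2,6) g=1 f=8, (3,7) g=1 f=10]; closed=[(0,6), (0,7), (1,7), (2,7)]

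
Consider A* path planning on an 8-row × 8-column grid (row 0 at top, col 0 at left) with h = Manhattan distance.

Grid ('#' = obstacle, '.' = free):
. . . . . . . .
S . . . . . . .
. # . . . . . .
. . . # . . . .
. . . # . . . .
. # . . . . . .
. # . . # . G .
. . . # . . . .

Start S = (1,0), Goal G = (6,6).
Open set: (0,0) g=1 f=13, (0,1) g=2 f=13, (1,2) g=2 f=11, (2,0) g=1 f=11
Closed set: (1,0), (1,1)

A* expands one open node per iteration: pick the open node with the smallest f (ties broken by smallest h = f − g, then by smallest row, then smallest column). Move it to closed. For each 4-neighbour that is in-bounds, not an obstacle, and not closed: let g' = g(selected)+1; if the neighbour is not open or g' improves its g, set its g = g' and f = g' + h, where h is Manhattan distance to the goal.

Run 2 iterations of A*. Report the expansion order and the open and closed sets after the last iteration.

step 1: expand (1,2) (f=11, h=9) → closed; open now [(0,0) g=1 f=13, (0,1) g=2 f=13, (0,2) g=3 f=13, (1,3) g=3 f=11, (2,0) g=1 f=11, (2,2) g=3 f=11]
step 2: expand (1,3) (f=11, h=8) → closed; open now [(0,0) g=1 f=13, (0,1) g=2 f=13, (0,2) g=3 f=13, (0,3) g=4 f=13, (1,4) g=4 f=11, (2,0) g=1 f=11, (2,2) g=3 f=11, (2,3) g=4 f=11]

order=[(1,2) → (1,3)]; open=[(0,0) g=1 f=13, (0,1) g=2 f=13, (0,2) g=3 f=13, (0,3) g=4 f=13, (1,4) g=4 f=11, (2,0) g=1 f=11, (2,2) g=3 f=11, (2,3) g=4 f=11]; closed=[(1,0), (1,1), (1,2), (1,3)]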